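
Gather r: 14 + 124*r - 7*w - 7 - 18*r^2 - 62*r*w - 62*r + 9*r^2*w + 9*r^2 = r^2*(9*w - 9) + r*(62 - 62*w) - 7*w + 7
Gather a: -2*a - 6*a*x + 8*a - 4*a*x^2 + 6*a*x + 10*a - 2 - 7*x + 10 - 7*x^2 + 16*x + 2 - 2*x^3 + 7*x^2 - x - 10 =a*(16 - 4*x^2) - 2*x^3 + 8*x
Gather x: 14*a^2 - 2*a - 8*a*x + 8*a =14*a^2 - 8*a*x + 6*a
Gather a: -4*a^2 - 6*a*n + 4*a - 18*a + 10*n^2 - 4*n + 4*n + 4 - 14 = -4*a^2 + a*(-6*n - 14) + 10*n^2 - 10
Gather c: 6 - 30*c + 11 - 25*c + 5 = 22 - 55*c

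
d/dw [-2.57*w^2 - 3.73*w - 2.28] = -5.14*w - 3.73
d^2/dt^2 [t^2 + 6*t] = 2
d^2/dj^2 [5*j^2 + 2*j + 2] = 10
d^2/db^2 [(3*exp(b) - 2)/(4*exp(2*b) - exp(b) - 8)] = (48*exp(4*b) - 116*exp(3*b) + 600*exp(2*b) - 282*exp(b) + 208)*exp(b)/(64*exp(6*b) - 48*exp(5*b) - 372*exp(4*b) + 191*exp(3*b) + 744*exp(2*b) - 192*exp(b) - 512)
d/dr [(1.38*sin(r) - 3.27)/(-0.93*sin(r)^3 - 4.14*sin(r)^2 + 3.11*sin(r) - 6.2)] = (2.5668*sin(r)^3 - 3.4101*sin(r)^2 - 27.0756*sin(r) + 1.6137)*cos(r)/(0.8649*sin(r)^6 + 7.7004*sin(r)^5 + 11.355*sin(r)^4 - 14.2188*sin(r)^3 + 61.0081*sin(r)^2 - 38.564*sin(r) + 38.44)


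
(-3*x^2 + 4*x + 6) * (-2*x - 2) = 6*x^3 - 2*x^2 - 20*x - 12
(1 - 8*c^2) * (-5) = 40*c^2 - 5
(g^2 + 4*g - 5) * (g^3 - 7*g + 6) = g^5 + 4*g^4 - 12*g^3 - 22*g^2 + 59*g - 30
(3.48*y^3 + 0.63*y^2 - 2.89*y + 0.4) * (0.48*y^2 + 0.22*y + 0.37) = 1.6704*y^5 + 1.068*y^4 + 0.0390000000000001*y^3 - 0.2107*y^2 - 0.9813*y + 0.148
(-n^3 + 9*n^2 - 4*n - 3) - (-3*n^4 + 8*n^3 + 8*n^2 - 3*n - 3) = 3*n^4 - 9*n^3 + n^2 - n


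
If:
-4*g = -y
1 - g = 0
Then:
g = 1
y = 4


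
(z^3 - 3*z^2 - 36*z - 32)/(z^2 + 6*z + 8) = (z^2 - 7*z - 8)/(z + 2)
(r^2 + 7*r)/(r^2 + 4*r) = (r + 7)/(r + 4)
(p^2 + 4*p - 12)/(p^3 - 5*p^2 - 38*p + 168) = (p - 2)/(p^2 - 11*p + 28)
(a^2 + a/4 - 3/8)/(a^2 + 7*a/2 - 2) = (a + 3/4)/(a + 4)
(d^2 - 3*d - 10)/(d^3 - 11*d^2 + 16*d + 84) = (d - 5)/(d^2 - 13*d + 42)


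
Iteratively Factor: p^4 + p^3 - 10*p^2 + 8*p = (p - 2)*(p^3 + 3*p^2 - 4*p) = (p - 2)*(p + 4)*(p^2 - p) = (p - 2)*(p - 1)*(p + 4)*(p)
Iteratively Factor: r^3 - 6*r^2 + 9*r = (r)*(r^2 - 6*r + 9) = r*(r - 3)*(r - 3)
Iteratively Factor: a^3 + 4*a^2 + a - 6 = (a + 2)*(a^2 + 2*a - 3) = (a + 2)*(a + 3)*(a - 1)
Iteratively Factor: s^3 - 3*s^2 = (s)*(s^2 - 3*s) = s*(s - 3)*(s)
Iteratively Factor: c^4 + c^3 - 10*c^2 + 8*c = (c)*(c^3 + c^2 - 10*c + 8) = c*(c + 4)*(c^2 - 3*c + 2) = c*(c - 2)*(c + 4)*(c - 1)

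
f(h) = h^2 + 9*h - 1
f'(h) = 2*h + 9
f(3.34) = 40.22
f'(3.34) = 15.68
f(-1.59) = -12.78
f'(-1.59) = 5.82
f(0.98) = 8.78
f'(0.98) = 10.96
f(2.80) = 32.04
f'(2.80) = 14.60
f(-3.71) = -20.63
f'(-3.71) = 1.58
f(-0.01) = -1.09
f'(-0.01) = 8.98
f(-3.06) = -19.18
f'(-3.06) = 2.88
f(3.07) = 36.05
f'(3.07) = 15.14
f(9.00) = 161.00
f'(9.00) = 27.00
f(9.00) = 161.00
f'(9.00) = 27.00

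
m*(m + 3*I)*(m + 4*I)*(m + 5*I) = m^4 + 12*I*m^3 - 47*m^2 - 60*I*m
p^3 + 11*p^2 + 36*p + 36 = (p + 2)*(p + 3)*(p + 6)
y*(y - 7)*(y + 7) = y^3 - 49*y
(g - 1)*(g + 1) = g^2 - 1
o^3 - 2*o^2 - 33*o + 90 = (o - 5)*(o - 3)*(o + 6)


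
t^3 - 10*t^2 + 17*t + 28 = (t - 7)*(t - 4)*(t + 1)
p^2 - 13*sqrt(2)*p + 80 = (p - 8*sqrt(2))*(p - 5*sqrt(2))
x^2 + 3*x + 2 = (x + 1)*(x + 2)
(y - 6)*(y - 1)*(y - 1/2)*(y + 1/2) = y^4 - 7*y^3 + 23*y^2/4 + 7*y/4 - 3/2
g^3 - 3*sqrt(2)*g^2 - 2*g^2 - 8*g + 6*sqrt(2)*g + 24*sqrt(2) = (g - 4)*(g + 2)*(g - 3*sqrt(2))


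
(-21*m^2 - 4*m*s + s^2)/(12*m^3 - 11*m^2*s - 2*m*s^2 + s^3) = (-7*m + s)/(4*m^2 - 5*m*s + s^2)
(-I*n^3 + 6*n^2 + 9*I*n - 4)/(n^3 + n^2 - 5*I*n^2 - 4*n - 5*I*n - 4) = (-I*n^3 + 6*n^2 + 9*I*n - 4)/(n^3 + n^2*(1 - 5*I) - n*(4 + 5*I) - 4)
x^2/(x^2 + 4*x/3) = 3*x/(3*x + 4)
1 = 1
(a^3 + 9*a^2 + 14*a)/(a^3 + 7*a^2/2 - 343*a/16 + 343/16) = 16*a*(a + 2)/(16*a^2 - 56*a + 49)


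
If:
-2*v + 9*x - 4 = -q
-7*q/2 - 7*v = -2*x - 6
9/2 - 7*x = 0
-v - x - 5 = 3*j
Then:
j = -2591/1176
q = 29/196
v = 379/392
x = 9/14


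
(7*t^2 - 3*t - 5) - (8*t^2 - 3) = -t^2 - 3*t - 2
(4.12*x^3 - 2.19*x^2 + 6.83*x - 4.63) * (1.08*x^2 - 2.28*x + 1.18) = 4.4496*x^5 - 11.7588*x^4 + 17.2312*x^3 - 23.157*x^2 + 18.6158*x - 5.4634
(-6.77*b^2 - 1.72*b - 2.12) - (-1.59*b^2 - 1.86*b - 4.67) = -5.18*b^2 + 0.14*b + 2.55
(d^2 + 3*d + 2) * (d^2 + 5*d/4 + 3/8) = d^4 + 17*d^3/4 + 49*d^2/8 + 29*d/8 + 3/4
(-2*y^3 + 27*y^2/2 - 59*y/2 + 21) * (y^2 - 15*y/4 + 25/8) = -2*y^5 + 21*y^4 - 691*y^3/8 + 2781*y^2/16 - 2735*y/16 + 525/8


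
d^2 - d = d*(d - 1)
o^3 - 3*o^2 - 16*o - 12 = (o - 6)*(o + 1)*(o + 2)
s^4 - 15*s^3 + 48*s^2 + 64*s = s*(s - 8)^2*(s + 1)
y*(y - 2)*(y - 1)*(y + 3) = y^4 - 7*y^2 + 6*y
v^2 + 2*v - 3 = (v - 1)*(v + 3)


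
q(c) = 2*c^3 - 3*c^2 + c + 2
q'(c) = 6*c^2 - 6*c + 1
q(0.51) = 2.00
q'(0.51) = -0.50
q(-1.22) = -7.32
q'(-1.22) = 17.25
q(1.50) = 3.50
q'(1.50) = 5.50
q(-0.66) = -0.54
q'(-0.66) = 7.57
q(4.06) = 90.46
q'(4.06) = 75.54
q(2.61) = 19.73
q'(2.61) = 26.21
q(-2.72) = -63.16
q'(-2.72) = 61.71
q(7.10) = 573.69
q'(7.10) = 260.86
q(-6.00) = -544.00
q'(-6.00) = 253.00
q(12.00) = 3038.00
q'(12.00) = 793.00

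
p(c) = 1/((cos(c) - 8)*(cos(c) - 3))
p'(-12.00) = -0.02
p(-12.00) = 0.06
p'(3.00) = 0.00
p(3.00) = 0.03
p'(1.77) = -0.02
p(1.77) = 0.04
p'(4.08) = 0.01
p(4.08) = 0.03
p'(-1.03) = 0.02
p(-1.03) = 0.05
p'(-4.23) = -0.01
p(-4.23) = 0.03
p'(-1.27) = 0.02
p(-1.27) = 0.05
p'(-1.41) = 0.02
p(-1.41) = 0.04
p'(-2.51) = 0.01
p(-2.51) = 0.03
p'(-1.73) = 0.02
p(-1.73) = 0.04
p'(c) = sin(c)/((cos(c) - 8)*(cos(c) - 3)^2) + sin(c)/((cos(c) - 8)^2*(cos(c) - 3)) = (2*cos(c) - 11)*sin(c)/((cos(c) - 8)^2*(cos(c) - 3)^2)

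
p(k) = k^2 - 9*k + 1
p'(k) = 2*k - 9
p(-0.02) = 1.18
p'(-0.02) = -9.04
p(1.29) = -8.95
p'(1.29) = -6.42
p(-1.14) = 12.56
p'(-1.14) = -11.28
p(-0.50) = 5.75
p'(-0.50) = -10.00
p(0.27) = -1.36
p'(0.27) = -8.46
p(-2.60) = 31.16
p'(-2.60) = -14.20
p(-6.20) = 95.24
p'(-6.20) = -21.40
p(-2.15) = 24.97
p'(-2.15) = -13.30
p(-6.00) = 91.00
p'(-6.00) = -21.00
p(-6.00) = 91.00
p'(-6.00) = -21.00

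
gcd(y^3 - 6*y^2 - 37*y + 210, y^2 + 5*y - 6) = y + 6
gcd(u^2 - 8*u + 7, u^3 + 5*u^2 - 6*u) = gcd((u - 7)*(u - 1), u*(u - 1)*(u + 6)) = u - 1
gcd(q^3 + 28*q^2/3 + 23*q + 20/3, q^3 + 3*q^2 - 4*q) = q + 4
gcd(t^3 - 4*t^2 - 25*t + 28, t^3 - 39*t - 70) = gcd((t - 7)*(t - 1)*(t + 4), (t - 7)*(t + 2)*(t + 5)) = t - 7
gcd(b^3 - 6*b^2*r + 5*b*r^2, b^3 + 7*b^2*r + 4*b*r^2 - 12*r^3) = -b + r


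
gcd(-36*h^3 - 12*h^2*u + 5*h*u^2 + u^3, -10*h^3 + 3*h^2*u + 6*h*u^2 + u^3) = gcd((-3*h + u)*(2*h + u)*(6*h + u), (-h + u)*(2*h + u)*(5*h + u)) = 2*h + u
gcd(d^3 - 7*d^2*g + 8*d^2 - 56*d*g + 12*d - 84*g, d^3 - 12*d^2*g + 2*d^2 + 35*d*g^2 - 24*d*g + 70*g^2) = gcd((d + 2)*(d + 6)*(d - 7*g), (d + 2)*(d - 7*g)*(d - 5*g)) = d^2 - 7*d*g + 2*d - 14*g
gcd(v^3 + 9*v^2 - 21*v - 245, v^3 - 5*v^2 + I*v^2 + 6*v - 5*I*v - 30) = v - 5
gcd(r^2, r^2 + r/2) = r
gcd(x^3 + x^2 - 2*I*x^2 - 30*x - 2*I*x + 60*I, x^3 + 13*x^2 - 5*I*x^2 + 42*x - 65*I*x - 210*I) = x + 6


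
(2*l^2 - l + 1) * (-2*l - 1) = -4*l^3 - l - 1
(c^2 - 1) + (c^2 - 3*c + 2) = 2*c^2 - 3*c + 1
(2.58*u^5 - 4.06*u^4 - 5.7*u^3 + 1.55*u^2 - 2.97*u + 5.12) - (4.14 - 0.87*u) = 2.58*u^5 - 4.06*u^4 - 5.7*u^3 + 1.55*u^2 - 2.1*u + 0.98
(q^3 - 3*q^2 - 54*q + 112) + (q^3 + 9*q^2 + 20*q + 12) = 2*q^3 + 6*q^2 - 34*q + 124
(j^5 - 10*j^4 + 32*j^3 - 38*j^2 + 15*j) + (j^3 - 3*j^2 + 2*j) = j^5 - 10*j^4 + 33*j^3 - 41*j^2 + 17*j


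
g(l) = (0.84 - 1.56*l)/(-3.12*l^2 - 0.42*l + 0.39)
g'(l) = (0.84 - 1.56*l)*(6.24*l + 0.42)/(-3.12*l^2 - 0.42*l + 0.39)^2 - 1.56/(-3.12*l^2 - 0.42*l + 0.39) = (-4.8672*l^2 + 5.2416*l - 0.2556)/(9.7344*l^4 + 2.6208*l^3 - 2.2572*l^2 - 0.3276*l + 0.1521)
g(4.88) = 0.09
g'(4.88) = -0.02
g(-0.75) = -1.91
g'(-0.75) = -6.28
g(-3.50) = -0.17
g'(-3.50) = -0.06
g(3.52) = 0.12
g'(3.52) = -0.03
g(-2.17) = -0.32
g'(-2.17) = -0.19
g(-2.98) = -0.21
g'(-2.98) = -0.09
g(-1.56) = -0.50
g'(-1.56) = -0.47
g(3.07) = 0.13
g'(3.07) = -0.03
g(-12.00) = -0.04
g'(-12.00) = -0.00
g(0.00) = 2.15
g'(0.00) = -1.68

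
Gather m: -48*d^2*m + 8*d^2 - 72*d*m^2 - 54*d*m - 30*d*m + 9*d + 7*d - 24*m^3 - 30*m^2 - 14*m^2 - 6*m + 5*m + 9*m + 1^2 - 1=8*d^2 + 16*d - 24*m^3 + m^2*(-72*d - 44) + m*(-48*d^2 - 84*d + 8)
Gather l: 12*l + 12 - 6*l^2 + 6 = -6*l^2 + 12*l + 18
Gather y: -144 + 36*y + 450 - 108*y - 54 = 252 - 72*y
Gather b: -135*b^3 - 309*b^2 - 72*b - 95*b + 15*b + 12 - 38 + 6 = -135*b^3 - 309*b^2 - 152*b - 20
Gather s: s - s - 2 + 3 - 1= 0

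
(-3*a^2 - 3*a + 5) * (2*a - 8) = -6*a^3 + 18*a^2 + 34*a - 40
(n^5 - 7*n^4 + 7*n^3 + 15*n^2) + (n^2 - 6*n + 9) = n^5 - 7*n^4 + 7*n^3 + 16*n^2 - 6*n + 9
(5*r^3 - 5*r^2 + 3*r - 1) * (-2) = -10*r^3 + 10*r^2 - 6*r + 2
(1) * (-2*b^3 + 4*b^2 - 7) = -2*b^3 + 4*b^2 - 7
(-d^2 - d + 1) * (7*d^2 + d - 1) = -7*d^4 - 8*d^3 + 7*d^2 + 2*d - 1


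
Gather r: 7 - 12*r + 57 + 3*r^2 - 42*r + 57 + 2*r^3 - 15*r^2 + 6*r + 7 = 2*r^3 - 12*r^2 - 48*r + 128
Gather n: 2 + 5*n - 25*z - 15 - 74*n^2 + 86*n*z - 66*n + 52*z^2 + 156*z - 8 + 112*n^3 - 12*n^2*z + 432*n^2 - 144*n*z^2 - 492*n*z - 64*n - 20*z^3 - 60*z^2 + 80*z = 112*n^3 + n^2*(358 - 12*z) + n*(-144*z^2 - 406*z - 125) - 20*z^3 - 8*z^2 + 211*z - 21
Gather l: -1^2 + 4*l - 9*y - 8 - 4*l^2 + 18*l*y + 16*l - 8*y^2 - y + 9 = -4*l^2 + l*(18*y + 20) - 8*y^2 - 10*y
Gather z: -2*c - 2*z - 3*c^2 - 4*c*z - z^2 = -3*c^2 - 2*c - z^2 + z*(-4*c - 2)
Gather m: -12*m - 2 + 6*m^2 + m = 6*m^2 - 11*m - 2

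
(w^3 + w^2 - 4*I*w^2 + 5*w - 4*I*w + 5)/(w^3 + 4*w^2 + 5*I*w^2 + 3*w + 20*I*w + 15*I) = (w^2 - 4*I*w + 5)/(w^2 + w*(3 + 5*I) + 15*I)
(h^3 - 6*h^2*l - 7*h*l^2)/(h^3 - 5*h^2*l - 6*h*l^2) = (h - 7*l)/(h - 6*l)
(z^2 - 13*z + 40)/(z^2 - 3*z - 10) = (z - 8)/(z + 2)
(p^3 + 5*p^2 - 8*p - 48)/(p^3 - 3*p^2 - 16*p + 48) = (p + 4)/(p - 4)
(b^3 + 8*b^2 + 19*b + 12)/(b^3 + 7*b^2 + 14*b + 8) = (b + 3)/(b + 2)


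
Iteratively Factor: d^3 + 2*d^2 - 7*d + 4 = (d - 1)*(d^2 + 3*d - 4) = (d - 1)*(d + 4)*(d - 1)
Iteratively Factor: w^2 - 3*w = (w)*(w - 3)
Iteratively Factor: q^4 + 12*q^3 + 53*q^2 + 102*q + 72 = (q + 3)*(q^3 + 9*q^2 + 26*q + 24) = (q + 3)*(q + 4)*(q^2 + 5*q + 6) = (q + 2)*(q + 3)*(q + 4)*(q + 3)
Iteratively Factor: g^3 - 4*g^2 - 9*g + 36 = (g - 4)*(g^2 - 9) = (g - 4)*(g + 3)*(g - 3)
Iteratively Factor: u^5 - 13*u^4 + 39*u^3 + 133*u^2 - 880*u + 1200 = (u - 5)*(u^4 - 8*u^3 - u^2 + 128*u - 240) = (u - 5)*(u - 3)*(u^3 - 5*u^2 - 16*u + 80) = (u - 5)*(u - 4)*(u - 3)*(u^2 - u - 20) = (u - 5)*(u - 4)*(u - 3)*(u + 4)*(u - 5)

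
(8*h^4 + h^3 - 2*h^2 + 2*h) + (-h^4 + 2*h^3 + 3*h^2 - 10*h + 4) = 7*h^4 + 3*h^3 + h^2 - 8*h + 4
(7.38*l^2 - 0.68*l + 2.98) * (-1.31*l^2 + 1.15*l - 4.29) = -9.6678*l^4 + 9.3778*l^3 - 36.346*l^2 + 6.3442*l - 12.7842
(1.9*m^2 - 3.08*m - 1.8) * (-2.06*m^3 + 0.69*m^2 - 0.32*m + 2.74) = -3.914*m^5 + 7.6558*m^4 + 0.9748*m^3 + 4.9496*m^2 - 7.8632*m - 4.932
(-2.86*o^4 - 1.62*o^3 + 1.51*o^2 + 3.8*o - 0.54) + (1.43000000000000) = -2.86*o^4 - 1.62*o^3 + 1.51*o^2 + 3.8*o + 0.89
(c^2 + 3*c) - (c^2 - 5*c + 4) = 8*c - 4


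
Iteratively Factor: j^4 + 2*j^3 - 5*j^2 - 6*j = (j)*(j^3 + 2*j^2 - 5*j - 6) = j*(j + 1)*(j^2 + j - 6) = j*(j + 1)*(j + 3)*(j - 2)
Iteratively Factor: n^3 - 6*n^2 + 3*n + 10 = (n - 5)*(n^2 - n - 2) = (n - 5)*(n - 2)*(n + 1)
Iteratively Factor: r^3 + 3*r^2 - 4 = (r - 1)*(r^2 + 4*r + 4) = (r - 1)*(r + 2)*(r + 2)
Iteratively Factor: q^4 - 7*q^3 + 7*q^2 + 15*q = (q + 1)*(q^3 - 8*q^2 + 15*q) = (q - 3)*(q + 1)*(q^2 - 5*q) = q*(q - 3)*(q + 1)*(q - 5)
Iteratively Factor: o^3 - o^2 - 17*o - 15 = (o + 3)*(o^2 - 4*o - 5) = (o - 5)*(o + 3)*(o + 1)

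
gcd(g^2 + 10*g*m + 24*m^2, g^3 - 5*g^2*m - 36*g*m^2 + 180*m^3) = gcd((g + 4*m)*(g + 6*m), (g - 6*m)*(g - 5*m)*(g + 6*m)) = g + 6*m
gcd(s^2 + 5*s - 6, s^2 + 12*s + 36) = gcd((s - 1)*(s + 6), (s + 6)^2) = s + 6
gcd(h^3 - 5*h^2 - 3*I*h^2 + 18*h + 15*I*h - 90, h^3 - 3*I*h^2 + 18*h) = h^2 - 3*I*h + 18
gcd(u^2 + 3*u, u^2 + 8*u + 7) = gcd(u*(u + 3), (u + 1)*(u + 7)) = 1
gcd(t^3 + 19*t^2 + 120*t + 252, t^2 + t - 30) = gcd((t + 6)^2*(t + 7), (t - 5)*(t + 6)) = t + 6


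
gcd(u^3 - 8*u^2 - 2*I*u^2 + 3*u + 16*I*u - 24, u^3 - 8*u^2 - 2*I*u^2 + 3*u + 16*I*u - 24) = u^3 + u^2*(-8 - 2*I) + u*(3 + 16*I) - 24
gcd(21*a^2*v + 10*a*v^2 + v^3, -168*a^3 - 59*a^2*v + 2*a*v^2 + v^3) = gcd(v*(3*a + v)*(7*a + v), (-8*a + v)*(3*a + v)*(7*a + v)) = 21*a^2 + 10*a*v + v^2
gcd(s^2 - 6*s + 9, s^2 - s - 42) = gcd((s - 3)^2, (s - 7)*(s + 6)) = 1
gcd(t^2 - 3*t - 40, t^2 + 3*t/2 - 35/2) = t + 5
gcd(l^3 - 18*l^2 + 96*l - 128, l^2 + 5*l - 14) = l - 2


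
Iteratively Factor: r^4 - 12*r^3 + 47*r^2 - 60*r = (r - 3)*(r^3 - 9*r^2 + 20*r) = (r - 5)*(r - 3)*(r^2 - 4*r) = (r - 5)*(r - 4)*(r - 3)*(r)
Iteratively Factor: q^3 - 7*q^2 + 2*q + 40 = (q - 4)*(q^2 - 3*q - 10) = (q - 5)*(q - 4)*(q + 2)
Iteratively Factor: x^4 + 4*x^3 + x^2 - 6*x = (x - 1)*(x^3 + 5*x^2 + 6*x) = (x - 1)*(x + 3)*(x^2 + 2*x) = x*(x - 1)*(x + 3)*(x + 2)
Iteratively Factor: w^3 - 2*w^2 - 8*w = (w + 2)*(w^2 - 4*w) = w*(w + 2)*(w - 4)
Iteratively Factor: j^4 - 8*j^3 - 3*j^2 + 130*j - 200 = (j - 2)*(j^3 - 6*j^2 - 15*j + 100) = (j - 5)*(j - 2)*(j^2 - j - 20) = (j - 5)*(j - 2)*(j + 4)*(j - 5)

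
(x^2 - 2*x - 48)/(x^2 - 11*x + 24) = (x + 6)/(x - 3)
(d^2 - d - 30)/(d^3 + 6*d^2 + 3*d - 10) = (d - 6)/(d^2 + d - 2)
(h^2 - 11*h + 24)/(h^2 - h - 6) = (h - 8)/(h + 2)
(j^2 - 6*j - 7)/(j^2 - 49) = (j + 1)/(j + 7)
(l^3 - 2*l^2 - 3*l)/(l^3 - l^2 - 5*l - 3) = l/(l + 1)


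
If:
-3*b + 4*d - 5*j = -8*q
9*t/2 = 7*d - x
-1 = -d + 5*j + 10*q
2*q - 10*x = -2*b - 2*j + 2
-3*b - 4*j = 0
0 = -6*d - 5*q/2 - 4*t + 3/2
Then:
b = 9008/153855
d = 3721/30771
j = -2252/51285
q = -10147/153855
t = 7226/30771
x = -6470/30771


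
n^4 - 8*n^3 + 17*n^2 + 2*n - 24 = (n - 4)*(n - 3)*(n - 2)*(n + 1)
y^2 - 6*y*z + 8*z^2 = (y - 4*z)*(y - 2*z)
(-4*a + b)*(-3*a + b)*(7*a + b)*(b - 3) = 84*a^3*b - 252*a^3 - 37*a^2*b^2 + 111*a^2*b + b^4 - 3*b^3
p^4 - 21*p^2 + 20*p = p*(p - 4)*(p - 1)*(p + 5)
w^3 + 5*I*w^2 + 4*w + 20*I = (w - 2*I)*(w + 2*I)*(w + 5*I)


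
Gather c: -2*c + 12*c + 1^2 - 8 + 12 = 10*c + 5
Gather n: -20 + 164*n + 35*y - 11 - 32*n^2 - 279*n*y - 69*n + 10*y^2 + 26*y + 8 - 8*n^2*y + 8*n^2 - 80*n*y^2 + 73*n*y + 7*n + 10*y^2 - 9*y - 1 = n^2*(-8*y - 24) + n*(-80*y^2 - 206*y + 102) + 20*y^2 + 52*y - 24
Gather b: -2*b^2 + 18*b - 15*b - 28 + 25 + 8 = -2*b^2 + 3*b + 5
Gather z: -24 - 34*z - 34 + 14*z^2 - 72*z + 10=14*z^2 - 106*z - 48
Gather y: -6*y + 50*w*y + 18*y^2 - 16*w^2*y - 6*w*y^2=y^2*(18 - 6*w) + y*(-16*w^2 + 50*w - 6)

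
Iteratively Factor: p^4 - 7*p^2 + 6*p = (p - 1)*(p^3 + p^2 - 6*p) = p*(p - 1)*(p^2 + p - 6) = p*(p - 2)*(p - 1)*(p + 3)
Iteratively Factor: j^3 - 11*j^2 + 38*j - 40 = (j - 4)*(j^2 - 7*j + 10) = (j - 4)*(j - 2)*(j - 5)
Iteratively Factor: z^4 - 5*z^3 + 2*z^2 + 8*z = (z + 1)*(z^3 - 6*z^2 + 8*z) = (z - 2)*(z + 1)*(z^2 - 4*z) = z*(z - 2)*(z + 1)*(z - 4)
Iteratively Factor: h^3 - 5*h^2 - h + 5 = (h - 5)*(h^2 - 1) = (h - 5)*(h + 1)*(h - 1)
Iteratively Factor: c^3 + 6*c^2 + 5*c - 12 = (c - 1)*(c^2 + 7*c + 12) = (c - 1)*(c + 3)*(c + 4)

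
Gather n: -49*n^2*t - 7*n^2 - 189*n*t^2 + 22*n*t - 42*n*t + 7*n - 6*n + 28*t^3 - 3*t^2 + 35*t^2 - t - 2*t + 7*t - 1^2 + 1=n^2*(-49*t - 7) + n*(-189*t^2 - 20*t + 1) + 28*t^3 + 32*t^2 + 4*t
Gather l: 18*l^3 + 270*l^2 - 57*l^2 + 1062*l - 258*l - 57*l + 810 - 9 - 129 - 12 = 18*l^3 + 213*l^2 + 747*l + 660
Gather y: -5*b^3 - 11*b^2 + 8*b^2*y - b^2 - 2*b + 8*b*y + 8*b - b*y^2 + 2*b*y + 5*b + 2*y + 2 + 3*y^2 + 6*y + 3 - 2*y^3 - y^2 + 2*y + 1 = -5*b^3 - 12*b^2 + 11*b - 2*y^3 + y^2*(2 - b) + y*(8*b^2 + 10*b + 10) + 6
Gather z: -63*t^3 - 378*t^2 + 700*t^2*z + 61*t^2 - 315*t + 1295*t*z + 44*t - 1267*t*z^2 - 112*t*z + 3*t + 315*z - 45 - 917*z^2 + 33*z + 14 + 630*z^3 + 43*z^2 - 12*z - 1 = -63*t^3 - 317*t^2 - 268*t + 630*z^3 + z^2*(-1267*t - 874) + z*(700*t^2 + 1183*t + 336) - 32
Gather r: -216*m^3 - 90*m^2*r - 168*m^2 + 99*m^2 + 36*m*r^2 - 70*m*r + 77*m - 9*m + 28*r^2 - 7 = -216*m^3 - 69*m^2 + 68*m + r^2*(36*m + 28) + r*(-90*m^2 - 70*m) - 7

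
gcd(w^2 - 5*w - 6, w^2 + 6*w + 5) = w + 1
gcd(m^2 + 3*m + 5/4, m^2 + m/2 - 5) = m + 5/2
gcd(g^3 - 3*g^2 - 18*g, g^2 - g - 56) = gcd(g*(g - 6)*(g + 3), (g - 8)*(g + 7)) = 1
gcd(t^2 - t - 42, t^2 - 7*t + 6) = 1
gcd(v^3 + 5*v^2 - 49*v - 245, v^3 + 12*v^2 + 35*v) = v^2 + 12*v + 35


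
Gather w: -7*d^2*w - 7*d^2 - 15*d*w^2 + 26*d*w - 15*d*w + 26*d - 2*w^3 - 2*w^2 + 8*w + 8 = -7*d^2 + 26*d - 2*w^3 + w^2*(-15*d - 2) + w*(-7*d^2 + 11*d + 8) + 8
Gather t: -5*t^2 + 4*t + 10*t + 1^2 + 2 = -5*t^2 + 14*t + 3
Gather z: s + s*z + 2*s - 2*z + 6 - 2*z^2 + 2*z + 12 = s*z + 3*s - 2*z^2 + 18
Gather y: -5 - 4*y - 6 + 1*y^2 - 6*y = y^2 - 10*y - 11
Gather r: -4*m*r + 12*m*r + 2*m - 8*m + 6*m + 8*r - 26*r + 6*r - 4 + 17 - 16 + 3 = r*(8*m - 12)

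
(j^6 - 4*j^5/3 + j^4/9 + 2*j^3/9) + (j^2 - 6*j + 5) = j^6 - 4*j^5/3 + j^4/9 + 2*j^3/9 + j^2 - 6*j + 5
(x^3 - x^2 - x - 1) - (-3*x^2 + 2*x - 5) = x^3 + 2*x^2 - 3*x + 4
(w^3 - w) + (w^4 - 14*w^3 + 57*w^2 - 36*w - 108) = w^4 - 13*w^3 + 57*w^2 - 37*w - 108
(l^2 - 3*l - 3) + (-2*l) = l^2 - 5*l - 3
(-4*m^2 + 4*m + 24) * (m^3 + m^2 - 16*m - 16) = -4*m^5 + 92*m^3 + 24*m^2 - 448*m - 384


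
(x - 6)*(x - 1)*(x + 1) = x^3 - 6*x^2 - x + 6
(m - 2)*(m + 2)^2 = m^3 + 2*m^2 - 4*m - 8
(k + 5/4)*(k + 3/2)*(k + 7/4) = k^3 + 9*k^2/2 + 107*k/16 + 105/32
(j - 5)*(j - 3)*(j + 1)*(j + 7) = j^4 - 42*j^2 + 64*j + 105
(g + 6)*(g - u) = g^2 - g*u + 6*g - 6*u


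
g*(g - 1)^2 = g^3 - 2*g^2 + g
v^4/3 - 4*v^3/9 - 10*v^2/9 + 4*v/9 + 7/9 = (v/3 + 1/3)*(v - 7/3)*(v - 1)*(v + 1)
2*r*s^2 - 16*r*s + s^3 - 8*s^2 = s*(2*r + s)*(s - 8)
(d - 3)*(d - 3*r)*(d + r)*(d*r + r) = d^4*r - 2*d^3*r^2 - 2*d^3*r - 3*d^2*r^3 + 4*d^2*r^2 - 3*d^2*r + 6*d*r^3 + 6*d*r^2 + 9*r^3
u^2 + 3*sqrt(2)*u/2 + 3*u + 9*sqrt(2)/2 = (u + 3)*(u + 3*sqrt(2)/2)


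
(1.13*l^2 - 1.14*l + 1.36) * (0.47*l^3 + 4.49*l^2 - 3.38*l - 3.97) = 0.5311*l^5 + 4.5379*l^4 - 8.2988*l^3 + 5.4735*l^2 - 0.0709999999999997*l - 5.3992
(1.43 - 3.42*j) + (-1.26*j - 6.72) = -4.68*j - 5.29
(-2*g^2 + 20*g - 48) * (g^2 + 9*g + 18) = -2*g^4 + 2*g^3 + 96*g^2 - 72*g - 864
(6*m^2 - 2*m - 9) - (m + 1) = 6*m^2 - 3*m - 10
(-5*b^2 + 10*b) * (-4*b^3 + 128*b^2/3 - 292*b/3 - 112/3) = 20*b^5 - 760*b^4/3 + 2740*b^3/3 - 2360*b^2/3 - 1120*b/3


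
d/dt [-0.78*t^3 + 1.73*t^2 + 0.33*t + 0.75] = -2.34*t^2 + 3.46*t + 0.33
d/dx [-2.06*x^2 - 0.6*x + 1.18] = -4.12*x - 0.6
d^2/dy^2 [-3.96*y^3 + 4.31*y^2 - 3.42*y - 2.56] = 8.62 - 23.76*y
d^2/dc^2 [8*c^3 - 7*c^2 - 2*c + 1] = 48*c - 14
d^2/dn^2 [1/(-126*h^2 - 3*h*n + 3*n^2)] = 2*(-42*h^2 - h*n + n^2 - (h - 2*n)^2)/(3*(42*h^2 + h*n - n^2)^3)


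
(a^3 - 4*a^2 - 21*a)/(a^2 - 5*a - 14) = a*(a + 3)/(a + 2)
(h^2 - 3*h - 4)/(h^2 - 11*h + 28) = (h + 1)/(h - 7)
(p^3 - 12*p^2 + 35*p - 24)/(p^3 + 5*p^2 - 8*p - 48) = (p^2 - 9*p + 8)/(p^2 + 8*p + 16)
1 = 1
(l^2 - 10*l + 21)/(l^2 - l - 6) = (l - 7)/(l + 2)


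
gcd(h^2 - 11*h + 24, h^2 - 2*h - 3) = h - 3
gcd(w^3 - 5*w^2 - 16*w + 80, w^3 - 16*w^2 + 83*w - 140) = w^2 - 9*w + 20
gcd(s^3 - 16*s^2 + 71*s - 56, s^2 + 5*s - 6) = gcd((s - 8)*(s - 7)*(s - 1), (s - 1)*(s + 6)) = s - 1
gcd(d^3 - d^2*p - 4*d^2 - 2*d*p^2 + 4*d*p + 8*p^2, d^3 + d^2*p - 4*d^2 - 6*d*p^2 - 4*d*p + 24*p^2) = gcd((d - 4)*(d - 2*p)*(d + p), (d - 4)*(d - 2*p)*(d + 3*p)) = -d^2 + 2*d*p + 4*d - 8*p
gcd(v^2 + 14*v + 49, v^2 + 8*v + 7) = v + 7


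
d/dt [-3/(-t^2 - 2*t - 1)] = 6*(-t - 1)/(t^2 + 2*t + 1)^2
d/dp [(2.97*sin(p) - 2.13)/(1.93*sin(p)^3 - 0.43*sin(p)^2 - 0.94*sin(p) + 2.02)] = (-11.4642*sin(p)^3 + 13.6098*sin(p)^2 - 1.8318*sin(p) + 3.9972)*cos(p)/(3.7249*sin(p)^6 - 1.6598*sin(p)^5 - 3.4435*sin(p)^4 + 8.6056*sin(p)^3 - 0.8536*sin(p)^2 - 3.7976*sin(p) + 4.0804)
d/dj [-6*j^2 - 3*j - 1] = -12*j - 3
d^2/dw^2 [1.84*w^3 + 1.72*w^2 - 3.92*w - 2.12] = 11.04*w + 3.44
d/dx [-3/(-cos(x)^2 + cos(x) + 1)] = 3*(2*cos(x) - 1)*sin(x)/(sin(x)^2 + cos(x))^2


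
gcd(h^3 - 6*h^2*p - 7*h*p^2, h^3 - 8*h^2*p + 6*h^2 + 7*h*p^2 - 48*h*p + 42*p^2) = -h + 7*p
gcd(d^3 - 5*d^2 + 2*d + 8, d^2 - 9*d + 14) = d - 2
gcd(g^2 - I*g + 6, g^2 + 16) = 1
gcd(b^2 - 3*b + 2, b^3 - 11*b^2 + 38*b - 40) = b - 2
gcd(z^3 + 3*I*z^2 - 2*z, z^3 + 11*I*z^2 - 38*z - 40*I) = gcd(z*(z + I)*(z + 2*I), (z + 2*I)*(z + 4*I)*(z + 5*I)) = z + 2*I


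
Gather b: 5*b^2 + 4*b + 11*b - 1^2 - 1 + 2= 5*b^2 + 15*b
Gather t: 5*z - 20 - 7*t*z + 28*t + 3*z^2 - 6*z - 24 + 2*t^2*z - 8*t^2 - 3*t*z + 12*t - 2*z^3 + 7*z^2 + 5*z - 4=t^2*(2*z - 8) + t*(40 - 10*z) - 2*z^3 + 10*z^2 + 4*z - 48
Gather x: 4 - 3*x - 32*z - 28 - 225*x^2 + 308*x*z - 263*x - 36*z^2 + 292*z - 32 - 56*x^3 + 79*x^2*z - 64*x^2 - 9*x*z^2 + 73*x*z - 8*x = -56*x^3 + x^2*(79*z - 289) + x*(-9*z^2 + 381*z - 274) - 36*z^2 + 260*z - 56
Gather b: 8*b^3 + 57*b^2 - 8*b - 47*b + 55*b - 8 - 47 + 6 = 8*b^3 + 57*b^2 - 49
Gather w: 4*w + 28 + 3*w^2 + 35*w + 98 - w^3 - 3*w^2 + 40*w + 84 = -w^3 + 79*w + 210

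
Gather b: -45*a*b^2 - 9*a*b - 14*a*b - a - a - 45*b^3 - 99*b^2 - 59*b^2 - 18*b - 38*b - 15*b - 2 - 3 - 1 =-2*a - 45*b^3 + b^2*(-45*a - 158) + b*(-23*a - 71) - 6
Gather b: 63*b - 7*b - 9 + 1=56*b - 8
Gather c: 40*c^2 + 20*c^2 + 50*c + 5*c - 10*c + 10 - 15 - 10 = 60*c^2 + 45*c - 15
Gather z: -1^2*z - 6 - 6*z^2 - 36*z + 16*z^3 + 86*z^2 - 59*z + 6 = 16*z^3 + 80*z^2 - 96*z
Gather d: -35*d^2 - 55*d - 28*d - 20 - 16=-35*d^2 - 83*d - 36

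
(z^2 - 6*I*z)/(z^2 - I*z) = (z - 6*I)/(z - I)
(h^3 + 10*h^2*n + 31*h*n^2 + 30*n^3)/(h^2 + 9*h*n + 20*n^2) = (h^2 + 5*h*n + 6*n^2)/(h + 4*n)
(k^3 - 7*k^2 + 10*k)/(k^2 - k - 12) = k*(-k^2 + 7*k - 10)/(-k^2 + k + 12)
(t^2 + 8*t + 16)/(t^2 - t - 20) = (t + 4)/(t - 5)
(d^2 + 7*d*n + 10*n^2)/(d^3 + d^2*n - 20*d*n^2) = (d + 2*n)/(d*(d - 4*n))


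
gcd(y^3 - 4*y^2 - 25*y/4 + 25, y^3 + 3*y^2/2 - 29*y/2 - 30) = y^2 - 3*y/2 - 10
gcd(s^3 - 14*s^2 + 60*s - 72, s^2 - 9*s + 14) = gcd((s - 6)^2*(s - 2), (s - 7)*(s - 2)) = s - 2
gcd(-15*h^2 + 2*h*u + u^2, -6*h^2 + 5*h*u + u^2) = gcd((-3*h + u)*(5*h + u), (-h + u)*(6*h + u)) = 1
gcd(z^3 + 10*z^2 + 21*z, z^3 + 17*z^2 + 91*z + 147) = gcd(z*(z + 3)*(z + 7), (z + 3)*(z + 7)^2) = z^2 + 10*z + 21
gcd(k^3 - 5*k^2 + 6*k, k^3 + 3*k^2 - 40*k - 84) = 1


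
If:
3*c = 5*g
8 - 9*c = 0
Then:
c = 8/9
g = 8/15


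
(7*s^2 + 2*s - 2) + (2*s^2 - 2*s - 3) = 9*s^2 - 5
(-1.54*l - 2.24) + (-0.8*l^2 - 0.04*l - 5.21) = -0.8*l^2 - 1.58*l - 7.45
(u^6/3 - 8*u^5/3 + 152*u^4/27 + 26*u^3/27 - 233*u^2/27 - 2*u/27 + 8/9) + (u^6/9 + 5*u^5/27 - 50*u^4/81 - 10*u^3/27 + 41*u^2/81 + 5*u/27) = 4*u^6/9 - 67*u^5/27 + 406*u^4/81 + 16*u^3/27 - 658*u^2/81 + u/9 + 8/9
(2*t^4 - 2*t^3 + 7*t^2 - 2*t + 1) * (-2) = -4*t^4 + 4*t^3 - 14*t^2 + 4*t - 2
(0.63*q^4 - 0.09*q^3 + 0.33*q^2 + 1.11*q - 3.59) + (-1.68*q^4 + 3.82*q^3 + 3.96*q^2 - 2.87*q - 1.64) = -1.05*q^4 + 3.73*q^3 + 4.29*q^2 - 1.76*q - 5.23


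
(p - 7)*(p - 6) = p^2 - 13*p + 42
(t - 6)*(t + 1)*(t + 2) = t^3 - 3*t^2 - 16*t - 12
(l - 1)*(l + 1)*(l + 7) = l^3 + 7*l^2 - l - 7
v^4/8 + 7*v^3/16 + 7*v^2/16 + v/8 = v*(v/4 + 1/4)*(v/2 + 1)*(v + 1/2)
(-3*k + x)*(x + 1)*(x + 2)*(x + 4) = -3*k*x^3 - 21*k*x^2 - 42*k*x - 24*k + x^4 + 7*x^3 + 14*x^2 + 8*x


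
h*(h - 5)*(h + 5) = h^3 - 25*h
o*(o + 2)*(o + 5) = o^3 + 7*o^2 + 10*o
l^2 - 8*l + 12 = (l - 6)*(l - 2)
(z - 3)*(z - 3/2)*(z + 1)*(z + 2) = z^4 - 3*z^3/2 - 7*z^2 + 9*z/2 + 9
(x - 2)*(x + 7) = x^2 + 5*x - 14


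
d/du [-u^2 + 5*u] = 5 - 2*u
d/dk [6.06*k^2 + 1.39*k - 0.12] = 12.12*k + 1.39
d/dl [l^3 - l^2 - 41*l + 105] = 3*l^2 - 2*l - 41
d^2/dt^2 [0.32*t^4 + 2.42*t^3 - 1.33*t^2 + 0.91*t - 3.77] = 3.84*t^2 + 14.52*t - 2.66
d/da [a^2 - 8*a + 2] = 2*a - 8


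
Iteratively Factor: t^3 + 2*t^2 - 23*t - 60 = (t + 4)*(t^2 - 2*t - 15) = (t + 3)*(t + 4)*(t - 5)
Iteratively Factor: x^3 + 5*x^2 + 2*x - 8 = (x - 1)*(x^2 + 6*x + 8) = (x - 1)*(x + 4)*(x + 2)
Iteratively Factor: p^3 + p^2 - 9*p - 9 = (p - 3)*(p^2 + 4*p + 3) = (p - 3)*(p + 1)*(p + 3)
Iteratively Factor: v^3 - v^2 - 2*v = (v - 2)*(v^2 + v) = (v - 2)*(v + 1)*(v)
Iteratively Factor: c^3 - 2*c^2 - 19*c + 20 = (c + 4)*(c^2 - 6*c + 5) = (c - 5)*(c + 4)*(c - 1)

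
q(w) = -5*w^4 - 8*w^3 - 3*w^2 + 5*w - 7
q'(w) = -20*w^3 - 24*w^2 - 6*w + 5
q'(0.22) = 2.31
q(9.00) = -38842.00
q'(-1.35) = 18.57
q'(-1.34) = 18.07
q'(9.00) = -16573.00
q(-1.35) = -16.14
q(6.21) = -9443.46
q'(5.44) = -3957.67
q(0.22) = -6.14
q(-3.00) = -238.00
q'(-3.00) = 347.00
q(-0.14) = -7.74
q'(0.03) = 4.80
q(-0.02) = -7.10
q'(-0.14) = 5.42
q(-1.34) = -15.96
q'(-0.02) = 5.11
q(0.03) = -6.85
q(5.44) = -5735.40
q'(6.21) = -5747.46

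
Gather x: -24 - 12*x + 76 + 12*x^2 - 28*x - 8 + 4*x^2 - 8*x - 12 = 16*x^2 - 48*x + 32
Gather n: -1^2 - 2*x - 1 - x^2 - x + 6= -x^2 - 3*x + 4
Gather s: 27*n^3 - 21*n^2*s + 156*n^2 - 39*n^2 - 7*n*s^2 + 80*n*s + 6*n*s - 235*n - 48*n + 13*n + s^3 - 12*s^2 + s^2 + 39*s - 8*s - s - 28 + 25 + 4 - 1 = 27*n^3 + 117*n^2 - 270*n + s^3 + s^2*(-7*n - 11) + s*(-21*n^2 + 86*n + 30)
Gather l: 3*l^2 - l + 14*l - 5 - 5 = 3*l^2 + 13*l - 10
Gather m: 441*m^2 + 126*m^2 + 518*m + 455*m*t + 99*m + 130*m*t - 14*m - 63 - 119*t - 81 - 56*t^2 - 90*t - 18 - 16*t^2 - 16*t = 567*m^2 + m*(585*t + 603) - 72*t^2 - 225*t - 162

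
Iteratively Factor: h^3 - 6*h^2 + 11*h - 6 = (h - 1)*(h^2 - 5*h + 6) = (h - 3)*(h - 1)*(h - 2)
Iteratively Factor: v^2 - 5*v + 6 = (v - 3)*(v - 2)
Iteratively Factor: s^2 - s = (s - 1)*(s)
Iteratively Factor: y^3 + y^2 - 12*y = (y)*(y^2 + y - 12) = y*(y + 4)*(y - 3)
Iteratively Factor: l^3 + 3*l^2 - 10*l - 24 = (l - 3)*(l^2 + 6*l + 8) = (l - 3)*(l + 2)*(l + 4)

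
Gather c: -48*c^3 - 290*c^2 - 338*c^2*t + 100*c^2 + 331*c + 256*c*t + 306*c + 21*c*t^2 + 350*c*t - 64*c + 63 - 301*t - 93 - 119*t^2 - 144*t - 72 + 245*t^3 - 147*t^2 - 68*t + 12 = -48*c^3 + c^2*(-338*t - 190) + c*(21*t^2 + 606*t + 573) + 245*t^3 - 266*t^2 - 513*t - 90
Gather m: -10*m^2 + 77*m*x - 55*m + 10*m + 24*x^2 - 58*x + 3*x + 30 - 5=-10*m^2 + m*(77*x - 45) + 24*x^2 - 55*x + 25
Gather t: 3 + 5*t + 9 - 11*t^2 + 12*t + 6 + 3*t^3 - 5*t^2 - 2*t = 3*t^3 - 16*t^2 + 15*t + 18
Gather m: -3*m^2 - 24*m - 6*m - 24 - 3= -3*m^2 - 30*m - 27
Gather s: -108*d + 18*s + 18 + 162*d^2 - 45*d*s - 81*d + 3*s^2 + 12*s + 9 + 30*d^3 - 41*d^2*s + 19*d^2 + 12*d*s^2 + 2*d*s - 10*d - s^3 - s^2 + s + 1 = 30*d^3 + 181*d^2 - 199*d - s^3 + s^2*(12*d + 2) + s*(-41*d^2 - 43*d + 31) + 28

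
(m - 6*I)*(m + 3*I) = m^2 - 3*I*m + 18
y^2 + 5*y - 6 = (y - 1)*(y + 6)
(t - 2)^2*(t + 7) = t^3 + 3*t^2 - 24*t + 28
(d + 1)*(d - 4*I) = d^2 + d - 4*I*d - 4*I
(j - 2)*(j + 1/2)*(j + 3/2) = j^3 - 13*j/4 - 3/2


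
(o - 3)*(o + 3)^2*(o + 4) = o^4 + 7*o^3 + 3*o^2 - 63*o - 108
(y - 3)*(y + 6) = y^2 + 3*y - 18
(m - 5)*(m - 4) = m^2 - 9*m + 20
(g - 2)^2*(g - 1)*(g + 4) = g^4 - g^3 - 12*g^2 + 28*g - 16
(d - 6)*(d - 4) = d^2 - 10*d + 24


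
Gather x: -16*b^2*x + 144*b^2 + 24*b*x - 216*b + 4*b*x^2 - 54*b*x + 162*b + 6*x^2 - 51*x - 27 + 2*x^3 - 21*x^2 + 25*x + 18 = 144*b^2 - 54*b + 2*x^3 + x^2*(4*b - 15) + x*(-16*b^2 - 30*b - 26) - 9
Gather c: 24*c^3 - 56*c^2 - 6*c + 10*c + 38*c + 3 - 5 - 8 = 24*c^3 - 56*c^2 + 42*c - 10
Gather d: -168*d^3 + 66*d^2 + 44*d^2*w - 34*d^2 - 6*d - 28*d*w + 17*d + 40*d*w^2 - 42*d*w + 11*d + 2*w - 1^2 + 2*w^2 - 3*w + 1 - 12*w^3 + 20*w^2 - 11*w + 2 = -168*d^3 + d^2*(44*w + 32) + d*(40*w^2 - 70*w + 22) - 12*w^3 + 22*w^2 - 12*w + 2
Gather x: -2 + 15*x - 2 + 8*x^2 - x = 8*x^2 + 14*x - 4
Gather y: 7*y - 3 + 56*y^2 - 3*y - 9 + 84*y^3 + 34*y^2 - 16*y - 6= 84*y^3 + 90*y^2 - 12*y - 18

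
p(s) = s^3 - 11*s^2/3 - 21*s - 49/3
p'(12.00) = 323.00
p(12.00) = 931.67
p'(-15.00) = 764.00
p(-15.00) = -3901.33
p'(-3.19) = 32.92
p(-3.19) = -19.12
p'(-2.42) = 14.32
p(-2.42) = -1.16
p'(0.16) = -22.10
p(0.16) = -19.78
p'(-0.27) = -18.80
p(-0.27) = -10.95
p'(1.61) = -25.03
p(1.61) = -55.47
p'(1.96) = -23.85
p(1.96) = -64.05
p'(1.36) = -25.42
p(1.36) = -49.16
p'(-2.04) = 6.44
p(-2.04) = 2.76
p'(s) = 3*s^2 - 22*s/3 - 21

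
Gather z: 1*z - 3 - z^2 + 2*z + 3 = -z^2 + 3*z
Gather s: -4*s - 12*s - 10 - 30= -16*s - 40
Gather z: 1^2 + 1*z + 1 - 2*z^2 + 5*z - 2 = -2*z^2 + 6*z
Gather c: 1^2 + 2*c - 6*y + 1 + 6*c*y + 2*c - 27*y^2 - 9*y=c*(6*y + 4) - 27*y^2 - 15*y + 2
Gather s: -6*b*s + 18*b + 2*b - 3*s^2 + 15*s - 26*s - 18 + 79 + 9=20*b - 3*s^2 + s*(-6*b - 11) + 70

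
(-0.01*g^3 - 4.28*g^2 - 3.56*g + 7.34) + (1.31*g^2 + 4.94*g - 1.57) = -0.01*g^3 - 2.97*g^2 + 1.38*g + 5.77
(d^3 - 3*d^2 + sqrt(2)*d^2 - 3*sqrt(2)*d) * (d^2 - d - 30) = d^5 - 4*d^4 + sqrt(2)*d^4 - 27*d^3 - 4*sqrt(2)*d^3 - 27*sqrt(2)*d^2 + 90*d^2 + 90*sqrt(2)*d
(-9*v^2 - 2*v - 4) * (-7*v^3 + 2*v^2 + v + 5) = 63*v^5 - 4*v^4 + 15*v^3 - 55*v^2 - 14*v - 20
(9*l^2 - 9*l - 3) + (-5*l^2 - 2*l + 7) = 4*l^2 - 11*l + 4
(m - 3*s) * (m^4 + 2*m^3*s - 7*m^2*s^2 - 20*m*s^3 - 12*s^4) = m^5 - m^4*s - 13*m^3*s^2 + m^2*s^3 + 48*m*s^4 + 36*s^5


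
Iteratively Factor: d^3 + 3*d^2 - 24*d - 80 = (d + 4)*(d^2 - d - 20) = (d + 4)^2*(d - 5)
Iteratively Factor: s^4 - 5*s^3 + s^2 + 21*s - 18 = (s + 2)*(s^3 - 7*s^2 + 15*s - 9) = (s - 3)*(s + 2)*(s^2 - 4*s + 3) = (s - 3)*(s - 1)*(s + 2)*(s - 3)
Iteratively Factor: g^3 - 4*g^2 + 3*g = (g)*(g^2 - 4*g + 3) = g*(g - 1)*(g - 3)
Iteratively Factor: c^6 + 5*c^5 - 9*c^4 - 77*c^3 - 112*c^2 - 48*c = (c + 1)*(c^5 + 4*c^4 - 13*c^3 - 64*c^2 - 48*c) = (c - 4)*(c + 1)*(c^4 + 8*c^3 + 19*c^2 + 12*c) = (c - 4)*(c + 1)*(c + 4)*(c^3 + 4*c^2 + 3*c) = c*(c - 4)*(c + 1)*(c + 4)*(c^2 + 4*c + 3) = c*(c - 4)*(c + 1)*(c + 3)*(c + 4)*(c + 1)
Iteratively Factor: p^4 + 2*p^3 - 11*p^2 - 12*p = (p - 3)*(p^3 + 5*p^2 + 4*p) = p*(p - 3)*(p^2 + 5*p + 4) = p*(p - 3)*(p + 4)*(p + 1)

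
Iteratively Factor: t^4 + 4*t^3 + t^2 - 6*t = (t)*(t^3 + 4*t^2 + t - 6) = t*(t + 3)*(t^2 + t - 2) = t*(t + 2)*(t + 3)*(t - 1)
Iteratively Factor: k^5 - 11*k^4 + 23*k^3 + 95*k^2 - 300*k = (k - 4)*(k^4 - 7*k^3 - 5*k^2 + 75*k) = (k - 5)*(k - 4)*(k^3 - 2*k^2 - 15*k) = k*(k - 5)*(k - 4)*(k^2 - 2*k - 15) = k*(k - 5)^2*(k - 4)*(k + 3)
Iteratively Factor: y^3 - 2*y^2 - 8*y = (y)*(y^2 - 2*y - 8) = y*(y - 4)*(y + 2)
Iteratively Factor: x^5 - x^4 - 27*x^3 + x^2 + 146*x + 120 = (x + 2)*(x^4 - 3*x^3 - 21*x^2 + 43*x + 60) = (x + 1)*(x + 2)*(x^3 - 4*x^2 - 17*x + 60) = (x - 3)*(x + 1)*(x + 2)*(x^2 - x - 20) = (x - 5)*(x - 3)*(x + 1)*(x + 2)*(x + 4)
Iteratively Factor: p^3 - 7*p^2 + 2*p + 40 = (p + 2)*(p^2 - 9*p + 20) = (p - 5)*(p + 2)*(p - 4)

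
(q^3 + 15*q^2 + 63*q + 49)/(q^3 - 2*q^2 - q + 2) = (q^2 + 14*q + 49)/(q^2 - 3*q + 2)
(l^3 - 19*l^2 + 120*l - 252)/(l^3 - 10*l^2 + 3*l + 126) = (l - 6)/(l + 3)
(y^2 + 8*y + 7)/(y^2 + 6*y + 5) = (y + 7)/(y + 5)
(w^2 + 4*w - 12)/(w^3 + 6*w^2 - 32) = (w + 6)/(w^2 + 8*w + 16)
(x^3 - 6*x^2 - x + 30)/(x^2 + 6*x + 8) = (x^2 - 8*x + 15)/(x + 4)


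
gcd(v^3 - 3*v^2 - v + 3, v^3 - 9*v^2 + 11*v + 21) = v^2 - 2*v - 3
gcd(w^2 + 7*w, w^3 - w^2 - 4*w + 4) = 1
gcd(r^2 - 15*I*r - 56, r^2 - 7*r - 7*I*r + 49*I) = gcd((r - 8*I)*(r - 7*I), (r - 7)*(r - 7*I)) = r - 7*I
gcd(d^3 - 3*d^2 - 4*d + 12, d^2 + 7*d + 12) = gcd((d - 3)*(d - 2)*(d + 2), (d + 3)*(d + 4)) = 1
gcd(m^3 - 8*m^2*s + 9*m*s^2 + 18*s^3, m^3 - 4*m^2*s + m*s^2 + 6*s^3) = -m^2 + 2*m*s + 3*s^2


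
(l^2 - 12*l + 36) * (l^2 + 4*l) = l^4 - 8*l^3 - 12*l^2 + 144*l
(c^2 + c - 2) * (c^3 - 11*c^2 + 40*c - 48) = c^5 - 10*c^4 + 27*c^3 + 14*c^2 - 128*c + 96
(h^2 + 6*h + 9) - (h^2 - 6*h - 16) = 12*h + 25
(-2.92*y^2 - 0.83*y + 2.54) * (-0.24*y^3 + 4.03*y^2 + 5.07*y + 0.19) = 0.7008*y^5 - 11.5684*y^4 - 18.7589*y^3 + 5.4733*y^2 + 12.7201*y + 0.4826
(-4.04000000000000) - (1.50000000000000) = -5.54000000000000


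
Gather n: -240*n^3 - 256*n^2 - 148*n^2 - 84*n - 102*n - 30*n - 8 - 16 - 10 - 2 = -240*n^3 - 404*n^2 - 216*n - 36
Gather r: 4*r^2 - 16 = 4*r^2 - 16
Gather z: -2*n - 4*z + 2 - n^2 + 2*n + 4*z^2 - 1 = -n^2 + 4*z^2 - 4*z + 1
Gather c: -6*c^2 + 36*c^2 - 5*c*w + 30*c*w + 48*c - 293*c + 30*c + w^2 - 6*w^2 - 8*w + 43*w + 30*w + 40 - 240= 30*c^2 + c*(25*w - 215) - 5*w^2 + 65*w - 200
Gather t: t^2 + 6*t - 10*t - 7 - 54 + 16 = t^2 - 4*t - 45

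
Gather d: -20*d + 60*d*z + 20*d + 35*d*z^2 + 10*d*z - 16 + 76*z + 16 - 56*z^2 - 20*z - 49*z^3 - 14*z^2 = d*(35*z^2 + 70*z) - 49*z^3 - 70*z^2 + 56*z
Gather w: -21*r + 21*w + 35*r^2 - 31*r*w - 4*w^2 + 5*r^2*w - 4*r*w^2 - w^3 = 35*r^2 - 21*r - w^3 + w^2*(-4*r - 4) + w*(5*r^2 - 31*r + 21)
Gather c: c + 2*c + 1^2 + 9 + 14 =3*c + 24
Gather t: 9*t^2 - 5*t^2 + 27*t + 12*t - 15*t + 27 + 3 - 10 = 4*t^2 + 24*t + 20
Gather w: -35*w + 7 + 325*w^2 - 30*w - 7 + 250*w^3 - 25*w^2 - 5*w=250*w^3 + 300*w^2 - 70*w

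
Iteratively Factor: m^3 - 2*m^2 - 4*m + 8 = (m - 2)*(m^2 - 4) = (m - 2)*(m + 2)*(m - 2)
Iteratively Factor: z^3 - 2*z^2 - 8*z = (z)*(z^2 - 2*z - 8) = z*(z - 4)*(z + 2)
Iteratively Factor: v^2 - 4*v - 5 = (v + 1)*(v - 5)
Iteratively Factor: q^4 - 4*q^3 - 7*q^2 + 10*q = (q)*(q^3 - 4*q^2 - 7*q + 10) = q*(q - 1)*(q^2 - 3*q - 10) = q*(q - 5)*(q - 1)*(q + 2)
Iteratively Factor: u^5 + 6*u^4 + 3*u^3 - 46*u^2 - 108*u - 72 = (u + 2)*(u^4 + 4*u^3 - 5*u^2 - 36*u - 36) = (u + 2)*(u + 3)*(u^3 + u^2 - 8*u - 12) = (u - 3)*(u + 2)*(u + 3)*(u^2 + 4*u + 4) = (u - 3)*(u + 2)^2*(u + 3)*(u + 2)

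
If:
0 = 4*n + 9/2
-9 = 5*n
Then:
No Solution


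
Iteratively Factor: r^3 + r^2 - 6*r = (r)*(r^2 + r - 6) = r*(r + 3)*(r - 2)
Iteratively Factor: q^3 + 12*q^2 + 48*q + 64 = (q + 4)*(q^2 + 8*q + 16) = (q + 4)^2*(q + 4)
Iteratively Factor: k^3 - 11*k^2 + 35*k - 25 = (k - 5)*(k^2 - 6*k + 5) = (k - 5)*(k - 1)*(k - 5)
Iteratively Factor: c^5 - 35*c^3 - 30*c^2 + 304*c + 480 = (c - 4)*(c^4 + 4*c^3 - 19*c^2 - 106*c - 120) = (c - 5)*(c - 4)*(c^3 + 9*c^2 + 26*c + 24) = (c - 5)*(c - 4)*(c + 4)*(c^2 + 5*c + 6) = (c - 5)*(c - 4)*(c + 2)*(c + 4)*(c + 3)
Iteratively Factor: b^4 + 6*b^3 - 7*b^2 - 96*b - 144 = (b + 3)*(b^3 + 3*b^2 - 16*b - 48) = (b - 4)*(b + 3)*(b^2 + 7*b + 12) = (b - 4)*(b + 3)^2*(b + 4)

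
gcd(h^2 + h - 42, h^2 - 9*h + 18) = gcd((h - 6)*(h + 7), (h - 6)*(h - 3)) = h - 6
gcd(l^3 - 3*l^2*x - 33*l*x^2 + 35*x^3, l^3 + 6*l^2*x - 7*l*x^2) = -l + x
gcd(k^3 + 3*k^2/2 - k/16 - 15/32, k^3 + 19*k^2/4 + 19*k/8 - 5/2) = k^2 + 3*k/4 - 5/8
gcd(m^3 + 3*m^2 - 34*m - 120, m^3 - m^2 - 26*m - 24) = m^2 - 2*m - 24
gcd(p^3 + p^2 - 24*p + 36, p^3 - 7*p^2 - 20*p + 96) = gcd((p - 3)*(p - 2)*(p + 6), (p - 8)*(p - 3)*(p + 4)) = p - 3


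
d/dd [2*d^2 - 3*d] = 4*d - 3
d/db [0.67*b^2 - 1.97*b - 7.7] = 1.34*b - 1.97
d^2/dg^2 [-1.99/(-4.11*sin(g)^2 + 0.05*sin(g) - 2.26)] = (-134.461116*sin(g)^4 + 1.226835*sin(g)^3 + 275.623955*sin(g)^2 - 2.67854*sin(g) - 36.958678)/(4.11*sin(g)^2 - 0.05*sin(g) + 2.26)^3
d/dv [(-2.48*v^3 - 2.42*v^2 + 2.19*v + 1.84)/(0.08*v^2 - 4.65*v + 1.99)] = (-0.1984*v^4 + 23.064*v^3 - 3.7278*v^2 - 9.926*v + 12.9141)/(0.0064*v^4 - 0.744*v^3 + 21.9409*v^2 - 18.507*v + 3.9601)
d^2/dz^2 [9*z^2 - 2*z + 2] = 18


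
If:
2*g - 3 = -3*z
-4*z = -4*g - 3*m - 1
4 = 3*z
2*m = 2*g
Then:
No Solution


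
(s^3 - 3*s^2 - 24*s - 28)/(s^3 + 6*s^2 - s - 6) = (s^3 - 3*s^2 - 24*s - 28)/(s^3 + 6*s^2 - s - 6)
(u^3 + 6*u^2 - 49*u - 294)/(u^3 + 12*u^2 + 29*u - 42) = (u - 7)/(u - 1)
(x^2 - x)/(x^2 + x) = (x - 1)/(x + 1)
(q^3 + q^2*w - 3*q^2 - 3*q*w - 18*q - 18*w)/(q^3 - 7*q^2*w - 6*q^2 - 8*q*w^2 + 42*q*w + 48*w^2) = (q + 3)/(q - 8*w)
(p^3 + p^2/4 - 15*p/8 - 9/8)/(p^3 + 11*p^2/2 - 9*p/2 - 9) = (p + 3/4)/(p + 6)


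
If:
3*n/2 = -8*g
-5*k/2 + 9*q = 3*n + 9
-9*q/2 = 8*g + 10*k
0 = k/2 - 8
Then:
No Solution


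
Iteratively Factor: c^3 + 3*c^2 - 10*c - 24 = (c + 2)*(c^2 + c - 12) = (c - 3)*(c + 2)*(c + 4)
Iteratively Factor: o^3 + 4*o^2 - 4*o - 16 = (o - 2)*(o^2 + 6*o + 8) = (o - 2)*(o + 4)*(o + 2)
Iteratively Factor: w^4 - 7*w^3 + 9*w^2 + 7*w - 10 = (w - 5)*(w^3 - 2*w^2 - w + 2) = (w - 5)*(w + 1)*(w^2 - 3*w + 2) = (w - 5)*(w - 1)*(w + 1)*(w - 2)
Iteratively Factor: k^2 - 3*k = (k - 3)*(k)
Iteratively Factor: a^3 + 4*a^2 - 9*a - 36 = (a - 3)*(a^2 + 7*a + 12) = (a - 3)*(a + 3)*(a + 4)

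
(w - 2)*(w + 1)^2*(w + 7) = w^4 + 7*w^3 - 3*w^2 - 23*w - 14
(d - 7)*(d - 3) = d^2 - 10*d + 21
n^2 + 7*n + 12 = (n + 3)*(n + 4)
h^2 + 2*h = h*(h + 2)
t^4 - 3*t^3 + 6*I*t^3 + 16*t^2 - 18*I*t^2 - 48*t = t*(t - 3)*(t - 2*I)*(t + 8*I)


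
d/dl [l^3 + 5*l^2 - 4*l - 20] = 3*l^2 + 10*l - 4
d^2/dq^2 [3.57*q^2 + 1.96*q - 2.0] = 7.14000000000000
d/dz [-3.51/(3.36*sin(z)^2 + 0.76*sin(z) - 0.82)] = (23.5872*sin(z) + 2.6676)*cos(z)/(3.36*sin(z)^2 + 0.76*sin(z) - 0.82)^2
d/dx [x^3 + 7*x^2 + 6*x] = 3*x^2 + 14*x + 6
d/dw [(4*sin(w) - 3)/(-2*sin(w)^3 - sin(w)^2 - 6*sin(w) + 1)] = 2*(8*sin(w)^3 - 7*sin(w)^2 - 3*sin(w) - 7)*cos(w)/(2*sin(w)^3 + sin(w)^2 + 6*sin(w) - 1)^2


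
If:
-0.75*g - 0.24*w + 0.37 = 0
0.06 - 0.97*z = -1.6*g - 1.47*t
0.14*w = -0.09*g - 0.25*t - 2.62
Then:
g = 0.266242143112014*z + 4.56034364449812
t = 0.370076578925699*z - 5.00445566748095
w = -0.832006697225043*z - 12.70940722239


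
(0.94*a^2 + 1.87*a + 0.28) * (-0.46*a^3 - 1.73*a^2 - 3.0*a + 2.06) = -0.4324*a^5 - 2.4864*a^4 - 6.1839*a^3 - 4.158*a^2 + 3.0122*a + 0.5768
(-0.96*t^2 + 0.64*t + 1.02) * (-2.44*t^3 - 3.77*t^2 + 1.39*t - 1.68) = 2.3424*t^5 + 2.0576*t^4 - 6.236*t^3 - 1.343*t^2 + 0.3426*t - 1.7136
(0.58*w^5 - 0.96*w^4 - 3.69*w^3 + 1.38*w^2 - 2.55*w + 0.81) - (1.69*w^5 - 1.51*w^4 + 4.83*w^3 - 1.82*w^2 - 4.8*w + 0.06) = -1.11*w^5 + 0.55*w^4 - 8.52*w^3 + 3.2*w^2 + 2.25*w + 0.75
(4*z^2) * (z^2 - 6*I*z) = 4*z^4 - 24*I*z^3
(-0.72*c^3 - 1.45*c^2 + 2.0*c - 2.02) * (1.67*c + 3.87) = -1.2024*c^4 - 5.2079*c^3 - 2.2715*c^2 + 4.3666*c - 7.8174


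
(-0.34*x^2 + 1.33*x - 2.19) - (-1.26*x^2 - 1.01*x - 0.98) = 0.92*x^2 + 2.34*x - 1.21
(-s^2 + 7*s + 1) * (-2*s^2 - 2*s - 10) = 2*s^4 - 12*s^3 - 6*s^2 - 72*s - 10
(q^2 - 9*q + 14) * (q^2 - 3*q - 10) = q^4 - 12*q^3 + 31*q^2 + 48*q - 140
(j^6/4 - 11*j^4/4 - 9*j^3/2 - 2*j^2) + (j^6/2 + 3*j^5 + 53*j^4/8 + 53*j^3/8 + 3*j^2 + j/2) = 3*j^6/4 + 3*j^5 + 31*j^4/8 + 17*j^3/8 + j^2 + j/2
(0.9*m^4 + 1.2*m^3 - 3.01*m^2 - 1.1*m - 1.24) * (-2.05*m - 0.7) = -1.845*m^5 - 3.09*m^4 + 5.3305*m^3 + 4.362*m^2 + 3.312*m + 0.868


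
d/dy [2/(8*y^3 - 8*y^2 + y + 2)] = 2*(-24*y^2 + 16*y - 1)/(8*y^3 - 8*y^2 + y + 2)^2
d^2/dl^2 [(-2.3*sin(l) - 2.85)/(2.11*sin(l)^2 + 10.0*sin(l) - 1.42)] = (10.23983*sin(l)^5 + 2.22394000000003*sin(l)^4 + 201.2729*sin(l)^3 + 275.68577*sin(l)^2 - 357.04984*sin(l) - 652.39834)/(2.11*sin(l)^2 + 10.0*sin(l) - 1.42)^3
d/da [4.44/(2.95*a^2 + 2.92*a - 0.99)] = (-26.196*a - 12.9648)/(2.95*a^2 + 2.92*a - 0.99)^2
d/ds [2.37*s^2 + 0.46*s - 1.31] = 4.74*s + 0.46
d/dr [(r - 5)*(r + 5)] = 2*r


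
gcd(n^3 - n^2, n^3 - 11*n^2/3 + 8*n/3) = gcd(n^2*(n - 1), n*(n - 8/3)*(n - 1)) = n^2 - n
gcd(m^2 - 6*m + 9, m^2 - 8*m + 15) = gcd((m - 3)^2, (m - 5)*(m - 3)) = m - 3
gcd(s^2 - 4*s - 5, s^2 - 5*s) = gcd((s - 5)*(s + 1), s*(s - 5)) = s - 5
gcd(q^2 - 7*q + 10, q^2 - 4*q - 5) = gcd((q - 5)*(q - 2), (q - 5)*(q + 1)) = q - 5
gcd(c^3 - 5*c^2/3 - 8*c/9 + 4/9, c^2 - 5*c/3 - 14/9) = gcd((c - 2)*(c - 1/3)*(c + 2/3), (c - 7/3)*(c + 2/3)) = c + 2/3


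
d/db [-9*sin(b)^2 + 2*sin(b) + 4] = 2*(1 - 9*sin(b))*cos(b)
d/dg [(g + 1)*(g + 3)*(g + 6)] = 3*g^2 + 20*g + 27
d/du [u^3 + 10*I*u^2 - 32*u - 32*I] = 3*u^2 + 20*I*u - 32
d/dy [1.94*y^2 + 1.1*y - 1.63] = 3.88*y + 1.1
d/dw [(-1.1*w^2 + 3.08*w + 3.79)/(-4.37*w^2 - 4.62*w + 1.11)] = (18.5416*w^2 + 30.6826*w + 20.9286)/(19.0969*w^4 + 40.3788*w^3 + 11.643*w^2 - 10.2564*w + 1.2321)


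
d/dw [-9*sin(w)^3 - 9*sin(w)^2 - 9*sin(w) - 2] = 9*(-2*sin(w) + 3*cos(w)^2 - 4)*cos(w)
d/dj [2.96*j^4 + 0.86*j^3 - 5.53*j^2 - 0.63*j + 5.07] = 11.84*j^3 + 2.58*j^2 - 11.06*j - 0.63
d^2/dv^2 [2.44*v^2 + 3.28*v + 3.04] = 4.88000000000000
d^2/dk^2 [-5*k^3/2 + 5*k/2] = -15*k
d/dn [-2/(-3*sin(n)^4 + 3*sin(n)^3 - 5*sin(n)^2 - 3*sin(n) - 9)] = 2*(-12*sin(n)^3 + 9*sin(n)^2 - 10*sin(n) - 3)*cos(n)/(3*sin(n)^4 - 3*sin(n)^3 + 5*sin(n)^2 + 3*sin(n) + 9)^2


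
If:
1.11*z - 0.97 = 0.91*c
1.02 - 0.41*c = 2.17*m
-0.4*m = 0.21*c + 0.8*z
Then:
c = -1.12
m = 0.68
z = -0.05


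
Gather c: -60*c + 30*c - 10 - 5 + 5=-30*c - 10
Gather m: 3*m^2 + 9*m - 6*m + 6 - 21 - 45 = 3*m^2 + 3*m - 60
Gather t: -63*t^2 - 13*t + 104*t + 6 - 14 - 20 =-63*t^2 + 91*t - 28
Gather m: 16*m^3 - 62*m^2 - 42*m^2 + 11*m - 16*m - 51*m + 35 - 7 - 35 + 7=16*m^3 - 104*m^2 - 56*m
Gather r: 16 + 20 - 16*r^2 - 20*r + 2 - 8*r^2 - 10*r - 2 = -24*r^2 - 30*r + 36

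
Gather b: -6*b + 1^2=1 - 6*b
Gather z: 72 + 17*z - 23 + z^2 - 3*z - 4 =z^2 + 14*z + 45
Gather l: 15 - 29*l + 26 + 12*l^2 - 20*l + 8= 12*l^2 - 49*l + 49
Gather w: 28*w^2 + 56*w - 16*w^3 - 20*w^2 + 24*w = -16*w^3 + 8*w^2 + 80*w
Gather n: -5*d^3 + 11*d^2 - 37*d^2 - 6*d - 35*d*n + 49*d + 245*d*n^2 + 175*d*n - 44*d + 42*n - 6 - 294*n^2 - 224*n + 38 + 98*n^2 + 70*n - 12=-5*d^3 - 26*d^2 - d + n^2*(245*d - 196) + n*(140*d - 112) + 20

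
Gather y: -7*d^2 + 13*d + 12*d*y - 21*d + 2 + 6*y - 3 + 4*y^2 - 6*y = -7*d^2 + 12*d*y - 8*d + 4*y^2 - 1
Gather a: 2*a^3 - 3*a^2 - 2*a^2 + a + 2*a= 2*a^3 - 5*a^2 + 3*a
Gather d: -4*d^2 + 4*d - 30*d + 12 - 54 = -4*d^2 - 26*d - 42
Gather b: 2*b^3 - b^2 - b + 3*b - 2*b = 2*b^3 - b^2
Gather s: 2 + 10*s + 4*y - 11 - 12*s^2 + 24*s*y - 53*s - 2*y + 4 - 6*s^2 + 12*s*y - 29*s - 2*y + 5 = -18*s^2 + s*(36*y - 72)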